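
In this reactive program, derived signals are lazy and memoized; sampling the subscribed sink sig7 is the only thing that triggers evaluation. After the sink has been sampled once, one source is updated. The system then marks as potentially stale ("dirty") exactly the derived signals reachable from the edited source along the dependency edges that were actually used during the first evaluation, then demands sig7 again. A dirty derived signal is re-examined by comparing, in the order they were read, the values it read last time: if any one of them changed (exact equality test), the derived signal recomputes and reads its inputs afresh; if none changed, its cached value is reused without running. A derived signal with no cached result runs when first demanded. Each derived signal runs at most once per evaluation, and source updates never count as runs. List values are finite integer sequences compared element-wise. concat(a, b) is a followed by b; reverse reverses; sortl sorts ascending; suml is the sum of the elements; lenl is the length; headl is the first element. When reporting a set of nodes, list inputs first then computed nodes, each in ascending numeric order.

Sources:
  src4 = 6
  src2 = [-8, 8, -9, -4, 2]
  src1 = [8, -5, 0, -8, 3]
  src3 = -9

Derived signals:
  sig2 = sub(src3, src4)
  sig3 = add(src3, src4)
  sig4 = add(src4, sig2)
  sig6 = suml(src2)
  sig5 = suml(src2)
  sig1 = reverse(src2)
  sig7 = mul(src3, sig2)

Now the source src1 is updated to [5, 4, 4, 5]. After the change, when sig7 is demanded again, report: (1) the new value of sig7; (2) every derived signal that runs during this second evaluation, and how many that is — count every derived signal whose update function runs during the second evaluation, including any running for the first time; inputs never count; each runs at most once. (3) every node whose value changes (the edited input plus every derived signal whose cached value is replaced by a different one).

First demand of the output computes:
  sig2 = sub(-9, 6) = -15
  sig7 = mul(-9, -15) = 135

After the edit, cleaning proceeds:
  no node depends on src1 at all; the second demand re-runs nothing.

Note the shortcut — nothing in the graph depends on src1 at all, so no recomputation happens.

Demanding sig7 again yields 135.
0 derived signals run: none.
The nodes whose values change: src1.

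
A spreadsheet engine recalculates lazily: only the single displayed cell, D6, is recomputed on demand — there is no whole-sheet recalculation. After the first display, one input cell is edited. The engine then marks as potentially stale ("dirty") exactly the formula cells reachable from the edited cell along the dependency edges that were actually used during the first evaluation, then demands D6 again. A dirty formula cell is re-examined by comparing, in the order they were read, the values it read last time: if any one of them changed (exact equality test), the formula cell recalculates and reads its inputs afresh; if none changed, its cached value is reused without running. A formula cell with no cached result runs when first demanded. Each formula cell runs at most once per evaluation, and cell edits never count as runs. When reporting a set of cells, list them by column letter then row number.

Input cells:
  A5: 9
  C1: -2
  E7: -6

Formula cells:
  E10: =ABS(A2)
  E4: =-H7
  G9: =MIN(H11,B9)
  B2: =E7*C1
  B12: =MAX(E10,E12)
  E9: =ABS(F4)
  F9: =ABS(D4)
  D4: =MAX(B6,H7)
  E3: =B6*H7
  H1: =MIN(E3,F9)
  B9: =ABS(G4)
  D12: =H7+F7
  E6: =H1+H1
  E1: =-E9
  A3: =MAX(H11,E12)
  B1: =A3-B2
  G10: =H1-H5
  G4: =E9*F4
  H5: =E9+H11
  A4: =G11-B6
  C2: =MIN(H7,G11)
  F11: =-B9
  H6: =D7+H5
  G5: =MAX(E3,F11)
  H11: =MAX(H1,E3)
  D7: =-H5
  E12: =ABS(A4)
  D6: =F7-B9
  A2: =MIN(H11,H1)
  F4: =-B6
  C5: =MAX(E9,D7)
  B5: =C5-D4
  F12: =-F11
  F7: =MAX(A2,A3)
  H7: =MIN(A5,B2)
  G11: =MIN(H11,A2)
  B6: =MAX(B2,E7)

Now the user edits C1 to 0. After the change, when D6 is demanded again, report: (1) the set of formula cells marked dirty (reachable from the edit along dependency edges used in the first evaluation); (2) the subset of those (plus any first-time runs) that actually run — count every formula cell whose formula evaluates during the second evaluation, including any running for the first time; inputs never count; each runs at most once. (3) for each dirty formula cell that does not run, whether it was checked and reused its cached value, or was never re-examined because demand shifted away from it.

First evaluation (everything demanded from the output):
  B2 = -6 * -2 = 12
  B6 = MAX(12, -6) = 12
  F4 = -(12) = -12
  E9 = ABS(-12) = 12
  G4 = 12 * -12 = -144
  B9 = ABS(-144) = 144
  H7 = MIN(9, 12) = 9
  D4 = MAX(12, 9) = 12
  E3 = 12 * 9 = 108
  F9 = ABS(12) = 12
  H1 = MIN(108, 12) = 12
  H11 = MAX(12, 108) = 108
  A2 = MIN(108, 12) = 12
  G11 = MIN(108, 12) = 12
  A4 = 12 - 12 = 0
  E12 = ABS(0) = 0
  A3 = MAX(108, 0) = 108
  F7 = MAX(12, 108) = 108
  D6 = 108 - 144 = -36

Propagation after the edit:
  B2: runs — C1 -2->0; result 0.
  B6: runs — B2 12->0; result 0.
  F4: runs — B6 12->0; result 0.
  E9: runs — F4 -12->0; result 0.
  G4: runs — E9 12->0; F4 -12->0; result 0.
  B9: runs — G4 -144->0; result 0.
  H7: runs — B2 12->0; result 0.
  D4: runs — B6 12->0; H7 9->0; result 0.
  E3: runs — B6 12->0; H7 9->0; result 0.
  F9: runs — D4 12->0; result 0.
  H1: runs — E3 108->0; F9 12->0; result 0.
  H11: runs — H1 12->0; E3 108->0; result 0.
  A2: runs — H11 108->0; H1 12->0; result 0.
  G11: runs — H11 108->0; A2 12->0; result 0.
  A4: runs — G11 12->0; B6 12->0; result 0 (same value as before).
  E12: checked — values it read are unchanged (A4 unchanged); reused cached 0 without running.
  A3: runs — H11 108->0; result 0.
  F7: runs — A2 12->0; A3 108->0; result 0.
  D6: runs — F7 108->0; B9 144->0; result 0.

Key observation: the cutoff stops propagation at E12 — its inputs' values are unchanged, so it reuses its cache.

Marked dirty: A2, A3, A4, B2, B6, B9, D4, D6, E3, E9, E12, F4, F7, F9, G4, G11, H1, H7, H11.
Formula cells that run: A2, A3, A4, B2, B6, B9, D4, D6, E3, E9, F4, F7, F9, G4, G11, H1, H7, H11 — 18 in total.
Checked but reused from cache: E12.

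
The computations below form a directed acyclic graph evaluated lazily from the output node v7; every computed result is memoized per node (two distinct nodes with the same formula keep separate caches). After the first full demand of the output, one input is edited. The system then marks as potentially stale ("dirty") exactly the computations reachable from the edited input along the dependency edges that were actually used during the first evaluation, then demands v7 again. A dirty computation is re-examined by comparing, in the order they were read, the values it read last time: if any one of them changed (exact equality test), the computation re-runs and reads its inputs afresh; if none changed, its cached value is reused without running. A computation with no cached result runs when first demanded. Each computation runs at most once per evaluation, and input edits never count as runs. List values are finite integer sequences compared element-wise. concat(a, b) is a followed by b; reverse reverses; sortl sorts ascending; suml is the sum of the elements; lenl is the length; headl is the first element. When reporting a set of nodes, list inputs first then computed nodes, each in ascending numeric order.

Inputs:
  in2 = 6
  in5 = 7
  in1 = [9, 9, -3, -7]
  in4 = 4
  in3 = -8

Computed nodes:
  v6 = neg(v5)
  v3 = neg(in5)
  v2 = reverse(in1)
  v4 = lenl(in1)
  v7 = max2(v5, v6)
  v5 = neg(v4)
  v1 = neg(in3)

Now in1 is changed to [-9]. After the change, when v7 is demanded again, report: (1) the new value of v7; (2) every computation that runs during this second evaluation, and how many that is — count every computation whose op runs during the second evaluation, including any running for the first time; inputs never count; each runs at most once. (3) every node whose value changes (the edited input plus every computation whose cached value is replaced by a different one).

Demanding v7 again yields 1.
4 computations run: v4, v5, v6, v7.
The nodes whose values change: in1, v4, v5, v6, v7.

First demand of the output computes:
  v4 = lenl([9, 9, -3, -7]) = 4
  v5 = neg(4) = -4
  v6 = neg(-4) = 4
  v7 = max2(-4, 4) = 4

After the edit, cleaning proceeds:
  v4: a read changed (in1 [9, 9, -3, -7]->[-9]) — executes, giving 1.
  v5: a read changed (v4 4->1) — executes, giving -1.
  v6: a read changed (v5 -4->-1) — executes, giving 1.
  v7: a read changed (v5 -4->-1; v6 4->1) — executes, giving 1.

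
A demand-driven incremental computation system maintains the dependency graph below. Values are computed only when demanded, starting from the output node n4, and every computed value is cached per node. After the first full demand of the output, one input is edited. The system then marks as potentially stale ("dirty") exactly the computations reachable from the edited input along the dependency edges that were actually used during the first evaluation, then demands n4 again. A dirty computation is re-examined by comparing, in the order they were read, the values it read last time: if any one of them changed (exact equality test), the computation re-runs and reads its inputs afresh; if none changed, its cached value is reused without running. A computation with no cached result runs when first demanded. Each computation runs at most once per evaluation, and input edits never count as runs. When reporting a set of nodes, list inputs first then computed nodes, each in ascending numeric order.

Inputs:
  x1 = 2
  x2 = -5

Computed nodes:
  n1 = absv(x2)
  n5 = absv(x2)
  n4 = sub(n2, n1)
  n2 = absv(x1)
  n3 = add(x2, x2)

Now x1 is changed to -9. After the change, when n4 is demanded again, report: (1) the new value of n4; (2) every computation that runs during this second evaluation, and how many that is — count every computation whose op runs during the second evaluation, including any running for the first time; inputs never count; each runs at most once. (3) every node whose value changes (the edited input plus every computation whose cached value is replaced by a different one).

First evaluation (everything demanded from the output):
  n1 = absv(-5) = 5
  n2 = absv(2) = 2
  n4 = sub(2, 5) = -3

Propagation after the edit:
  n2: runs — x1 2->-9; result 9.
  n4: runs — n2 2->9; result 4.

New value of n4: 4.
Computations that run: n2, n4 — 2 in total.
Values that change: x1, n2, n4.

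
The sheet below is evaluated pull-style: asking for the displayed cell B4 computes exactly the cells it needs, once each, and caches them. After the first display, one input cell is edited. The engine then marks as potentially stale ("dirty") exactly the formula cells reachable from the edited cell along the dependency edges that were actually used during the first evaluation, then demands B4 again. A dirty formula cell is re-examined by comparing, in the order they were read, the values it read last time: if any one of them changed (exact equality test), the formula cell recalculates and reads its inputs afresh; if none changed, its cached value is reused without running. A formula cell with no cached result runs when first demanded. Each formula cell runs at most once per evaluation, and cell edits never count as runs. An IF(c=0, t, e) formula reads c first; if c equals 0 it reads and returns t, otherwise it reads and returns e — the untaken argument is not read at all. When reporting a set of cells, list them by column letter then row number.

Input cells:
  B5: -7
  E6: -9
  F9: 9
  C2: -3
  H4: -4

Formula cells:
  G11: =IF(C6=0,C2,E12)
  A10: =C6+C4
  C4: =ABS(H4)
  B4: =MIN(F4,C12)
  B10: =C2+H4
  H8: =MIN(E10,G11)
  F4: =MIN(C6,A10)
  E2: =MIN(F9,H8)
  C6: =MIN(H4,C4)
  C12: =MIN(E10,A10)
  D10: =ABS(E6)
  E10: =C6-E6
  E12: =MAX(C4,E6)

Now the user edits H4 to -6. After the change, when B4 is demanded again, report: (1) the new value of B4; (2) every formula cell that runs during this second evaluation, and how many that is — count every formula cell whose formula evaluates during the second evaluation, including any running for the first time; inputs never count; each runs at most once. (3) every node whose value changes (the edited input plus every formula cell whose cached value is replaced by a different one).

First demand of the output computes:
  C4 = ABS(-4) = 4
  C6 = MIN(-4, 4) = -4
  A10 = -4 + 4 = 0
  E10 = -4 - -9 = 5
  C12 = MIN(5, 0) = 0
  F4 = MIN(-4, 0) = -4
  B4 = MIN(-4, 0) = -4

After the edit, cleaning proceeds:
  C4: a read changed (H4 -4->-6) — executes, giving 6.
  C6: a read changed (H4 -4->-6; C4 4->6) — executes, giving -6.
  A10: a read changed (C6 -4->-6; C4 4->6) — executes, giving 0 — identical to its old value.
  E10: a read changed (C6 -4->-6) — executes, giving 3.
  C12: a read changed (E10 5->3) — executes, giving 0 — identical to its old value.
  F4: a read changed (C6 -4->-6) — executes, giving -6.
  B4: a read changed (F4 -4->-6) — executes, giving -6.

Demanding B4 again yields -6.
7 formula cells run: A10, B4, C4, C6, C12, E10, F4.
The nodes whose values change: B4, C4, C6, E10, F4, H4.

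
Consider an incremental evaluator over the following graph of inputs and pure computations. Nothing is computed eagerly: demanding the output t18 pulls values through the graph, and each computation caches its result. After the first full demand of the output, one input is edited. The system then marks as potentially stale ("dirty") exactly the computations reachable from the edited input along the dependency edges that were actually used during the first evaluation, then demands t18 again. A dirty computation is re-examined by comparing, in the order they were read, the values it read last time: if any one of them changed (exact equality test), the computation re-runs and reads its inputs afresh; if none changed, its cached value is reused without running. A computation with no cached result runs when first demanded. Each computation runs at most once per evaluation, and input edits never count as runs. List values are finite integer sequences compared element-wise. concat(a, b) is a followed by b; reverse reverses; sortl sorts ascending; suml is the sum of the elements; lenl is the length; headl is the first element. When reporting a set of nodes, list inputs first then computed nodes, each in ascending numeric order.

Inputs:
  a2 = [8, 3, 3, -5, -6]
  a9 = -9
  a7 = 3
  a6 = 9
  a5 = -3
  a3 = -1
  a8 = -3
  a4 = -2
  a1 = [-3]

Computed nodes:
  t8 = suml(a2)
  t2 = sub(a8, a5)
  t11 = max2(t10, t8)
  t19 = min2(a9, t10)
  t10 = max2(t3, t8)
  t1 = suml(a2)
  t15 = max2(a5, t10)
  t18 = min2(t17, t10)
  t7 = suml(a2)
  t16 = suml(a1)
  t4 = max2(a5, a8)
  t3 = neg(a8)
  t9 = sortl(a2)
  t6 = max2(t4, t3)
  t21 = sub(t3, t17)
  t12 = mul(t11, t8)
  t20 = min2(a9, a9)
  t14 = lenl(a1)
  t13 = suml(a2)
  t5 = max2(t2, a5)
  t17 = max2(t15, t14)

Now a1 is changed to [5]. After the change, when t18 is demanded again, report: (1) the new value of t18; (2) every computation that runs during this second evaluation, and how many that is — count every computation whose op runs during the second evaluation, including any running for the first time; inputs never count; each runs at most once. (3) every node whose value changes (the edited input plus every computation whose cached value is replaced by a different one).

t18 now evaluates to 3.
Run set: t14 (1 run).
Changed values: a1.
The important point: t14 recomputes to an identical value, and the output ends up unchanged.

Initial pass — values computed on the first demand:
  t3 = neg(-3) = 3
  t8 = suml([8, 3, 3, -5, -6]) = 3
  t10 = max2(3, 3) = 3
  t14 = lenl([-3]) = 1
  t15 = max2(-3, 3) = 3
  t17 = max2(3, 1) = 3
  t18 = min2(3, 3) = 3

Second demand — change propagation:
  t14: re-runs because a1 [-3]->[5]; new result 1 (unchanged).
  t17: re-examined; everything it read last time is the same (t15 unchanged, t14 unchanged) — cache 3 kept, no run.
  t18: re-examined; everything it read last time is the same (t17 unchanged, t10 unchanged) — cache 3 kept, no run.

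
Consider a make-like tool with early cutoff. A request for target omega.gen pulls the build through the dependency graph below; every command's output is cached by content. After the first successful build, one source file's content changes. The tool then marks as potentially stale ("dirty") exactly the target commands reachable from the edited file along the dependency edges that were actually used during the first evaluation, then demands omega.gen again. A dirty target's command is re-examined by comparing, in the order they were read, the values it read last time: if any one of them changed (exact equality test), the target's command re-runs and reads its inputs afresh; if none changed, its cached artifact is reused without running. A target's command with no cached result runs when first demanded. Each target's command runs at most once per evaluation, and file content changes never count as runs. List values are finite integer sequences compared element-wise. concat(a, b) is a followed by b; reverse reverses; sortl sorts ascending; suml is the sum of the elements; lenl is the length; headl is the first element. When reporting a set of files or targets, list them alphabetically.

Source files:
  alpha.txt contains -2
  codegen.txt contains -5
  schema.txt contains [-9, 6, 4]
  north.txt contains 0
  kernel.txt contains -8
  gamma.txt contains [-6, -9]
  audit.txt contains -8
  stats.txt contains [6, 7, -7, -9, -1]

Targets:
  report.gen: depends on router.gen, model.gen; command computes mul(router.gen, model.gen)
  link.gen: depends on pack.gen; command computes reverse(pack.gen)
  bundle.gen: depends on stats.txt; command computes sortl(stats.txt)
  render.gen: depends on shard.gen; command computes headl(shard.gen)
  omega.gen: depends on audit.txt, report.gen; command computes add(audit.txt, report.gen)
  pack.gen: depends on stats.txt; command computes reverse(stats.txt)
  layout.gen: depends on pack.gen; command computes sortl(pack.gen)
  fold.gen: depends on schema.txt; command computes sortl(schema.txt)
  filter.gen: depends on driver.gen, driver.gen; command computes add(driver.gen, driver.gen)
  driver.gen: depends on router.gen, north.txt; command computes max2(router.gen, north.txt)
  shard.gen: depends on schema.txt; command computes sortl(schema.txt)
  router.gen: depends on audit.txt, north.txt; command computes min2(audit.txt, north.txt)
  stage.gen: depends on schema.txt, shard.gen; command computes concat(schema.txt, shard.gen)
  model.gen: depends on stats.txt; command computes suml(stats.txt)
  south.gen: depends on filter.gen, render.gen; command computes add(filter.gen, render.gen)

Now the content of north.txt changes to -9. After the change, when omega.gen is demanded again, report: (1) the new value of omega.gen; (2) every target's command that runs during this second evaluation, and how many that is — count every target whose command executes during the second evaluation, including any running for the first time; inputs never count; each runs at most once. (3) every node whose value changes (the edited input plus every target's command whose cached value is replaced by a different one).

First demand of the output computes:
  model.gen = suml([6, 7, -7, -9, -1]) = -4
  router.gen = min2(-8, 0) = -8
  report.gen = mul(-8, -4) = 32
  omega.gen = add(-8, 32) = 24

After the edit, cleaning proceeds:
  router.gen: a read changed (north.txt 0->-9) — executes, giving -9.
  report.gen: a read changed (router.gen -8->-9) — executes, giving 36.
  omega.gen: a read changed (report.gen 32->36) — executes, giving 28.

Demanding omega.gen again yields 28.
3 target commands run: omega.gen, report.gen, router.gen.
The nodes whose values change: north.txt, omega.gen, report.gen, router.gen.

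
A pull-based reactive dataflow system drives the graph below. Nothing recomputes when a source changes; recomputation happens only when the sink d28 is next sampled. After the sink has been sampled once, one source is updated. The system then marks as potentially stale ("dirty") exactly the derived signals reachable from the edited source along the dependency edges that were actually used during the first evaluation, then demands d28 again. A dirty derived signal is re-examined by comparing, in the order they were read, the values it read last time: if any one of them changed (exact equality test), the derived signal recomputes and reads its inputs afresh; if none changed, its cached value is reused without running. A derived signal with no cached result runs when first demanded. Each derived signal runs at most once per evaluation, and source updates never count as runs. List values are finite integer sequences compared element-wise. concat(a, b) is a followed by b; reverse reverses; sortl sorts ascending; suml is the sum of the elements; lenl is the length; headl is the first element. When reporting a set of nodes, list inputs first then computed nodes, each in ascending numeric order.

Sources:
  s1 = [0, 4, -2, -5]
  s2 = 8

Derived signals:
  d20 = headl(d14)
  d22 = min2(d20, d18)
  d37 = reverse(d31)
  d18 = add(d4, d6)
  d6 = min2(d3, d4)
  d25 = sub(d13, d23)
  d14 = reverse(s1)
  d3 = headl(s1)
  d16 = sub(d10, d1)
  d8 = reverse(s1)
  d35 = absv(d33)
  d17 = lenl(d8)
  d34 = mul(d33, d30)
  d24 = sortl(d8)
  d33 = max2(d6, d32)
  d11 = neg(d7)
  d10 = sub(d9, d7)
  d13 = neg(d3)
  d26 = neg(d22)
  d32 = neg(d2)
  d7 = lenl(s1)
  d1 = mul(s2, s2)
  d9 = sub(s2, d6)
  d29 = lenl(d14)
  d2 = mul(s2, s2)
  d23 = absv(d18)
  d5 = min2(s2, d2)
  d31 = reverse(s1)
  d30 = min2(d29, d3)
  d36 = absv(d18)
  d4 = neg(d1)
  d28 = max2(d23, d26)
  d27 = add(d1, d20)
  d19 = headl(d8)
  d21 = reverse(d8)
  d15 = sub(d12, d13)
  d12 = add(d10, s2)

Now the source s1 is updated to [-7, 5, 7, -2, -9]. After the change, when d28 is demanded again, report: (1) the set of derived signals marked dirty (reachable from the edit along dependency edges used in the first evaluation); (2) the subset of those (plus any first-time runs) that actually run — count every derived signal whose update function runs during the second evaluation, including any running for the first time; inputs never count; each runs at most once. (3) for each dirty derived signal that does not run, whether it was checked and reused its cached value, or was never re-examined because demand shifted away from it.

First evaluation (everything demanded from the output):
  d1 = mul(8, 8) = 64
  d3 = headl([0, 4, -2, -5]) = 0
  d4 = neg(64) = -64
  d6 = min2(0, -64) = -64
  d14 = reverse([0, 4, -2, -5]) = [-5, -2, 4, 0]
  d18 = add(-64, -64) = -128
  d20 = headl([-5, -2, 4, 0]) = -5
  d22 = min2(-5, -128) = -128
  d23 = absv(-128) = 128
  d26 = neg(-128) = 128
  d28 = max2(128, 128) = 128

Propagation after the edit:
  d3: runs — s1 [0, 4, -2, -5]->[-7, 5, 7, -2, -9]; result -7.
  d6: runs — d3 0->-7; result -64 (same value as before).
  d14: runs — s1 [0, 4, -2, -5]->[-7, 5, 7, -2, -9]; result [-9, -2, 7, 5, -7].
  d18: checked — values it read are unchanged (d4 unchanged, d6 unchanged); reused cached -128 without running.
  d20: runs — d14 [-5, -2, 4, 0]->[-9, -2, 7, 5, -7]; result -9.
  d22: runs — d20 -5->-9; result -128 (same value as before).
  d23: checked — values it read are unchanged (d18 unchanged); reused cached 128 without running.
  d26: checked — values it read are unchanged (d22 unchanged); reused cached 128 without running.
  d28: checked — values it read are unchanged (d23 unchanged, d26 unchanged); reused cached 128 without running.

Key observation: the cutoff stops propagation at d18 — its inputs' values are unchanged, so it reuses its cache.

Marked dirty: d3, d6, d14, d18, d20, d22, d23, d26, d28.
Derived signals that run: d3, d6, d14, d20, d22 — 5 in total.
Checked but reused from cache: d18, d23, d26, d28.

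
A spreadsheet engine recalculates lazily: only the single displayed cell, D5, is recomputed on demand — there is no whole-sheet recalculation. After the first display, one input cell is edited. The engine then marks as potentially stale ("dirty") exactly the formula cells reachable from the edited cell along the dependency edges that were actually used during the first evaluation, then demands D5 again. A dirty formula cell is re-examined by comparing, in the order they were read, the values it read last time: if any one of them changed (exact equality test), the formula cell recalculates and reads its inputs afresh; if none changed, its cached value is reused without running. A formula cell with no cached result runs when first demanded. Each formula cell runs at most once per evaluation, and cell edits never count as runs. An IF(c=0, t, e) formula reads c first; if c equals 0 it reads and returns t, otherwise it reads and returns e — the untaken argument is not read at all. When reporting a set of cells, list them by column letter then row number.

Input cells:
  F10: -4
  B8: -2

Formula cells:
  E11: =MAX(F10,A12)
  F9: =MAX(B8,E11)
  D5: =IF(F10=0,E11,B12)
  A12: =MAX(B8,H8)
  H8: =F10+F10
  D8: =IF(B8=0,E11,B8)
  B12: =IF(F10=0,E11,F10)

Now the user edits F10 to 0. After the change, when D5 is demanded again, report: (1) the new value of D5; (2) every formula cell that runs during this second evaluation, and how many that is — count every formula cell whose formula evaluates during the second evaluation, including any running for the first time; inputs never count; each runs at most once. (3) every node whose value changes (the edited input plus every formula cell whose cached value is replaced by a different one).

New value of D5: 0.
Formula cells that run: A12, D5, E11, H8 — 4 in total.
Values that change: D5, F10.
Key observation: a condition flipped, so demand moved to the other branch — B12 is never re-examined.

First evaluation (everything demanded from the output):
  B12 = IF(F10=0: F10=-4 -> else branch F10) = -4
  D5 = IF(F10=0: F10=-4 -> else branch B12) = -4

Propagation after the edit:
  H8: demanded for the first time — runs, produces 0.
  A12: demanded for the first time — runs, produces 0.
  E11: demanded for the first time — runs, produces 0.
  B12: marked dirty but never re-examined — demand shifted away from it.
  D5: runs — F10 -4->0; result 0.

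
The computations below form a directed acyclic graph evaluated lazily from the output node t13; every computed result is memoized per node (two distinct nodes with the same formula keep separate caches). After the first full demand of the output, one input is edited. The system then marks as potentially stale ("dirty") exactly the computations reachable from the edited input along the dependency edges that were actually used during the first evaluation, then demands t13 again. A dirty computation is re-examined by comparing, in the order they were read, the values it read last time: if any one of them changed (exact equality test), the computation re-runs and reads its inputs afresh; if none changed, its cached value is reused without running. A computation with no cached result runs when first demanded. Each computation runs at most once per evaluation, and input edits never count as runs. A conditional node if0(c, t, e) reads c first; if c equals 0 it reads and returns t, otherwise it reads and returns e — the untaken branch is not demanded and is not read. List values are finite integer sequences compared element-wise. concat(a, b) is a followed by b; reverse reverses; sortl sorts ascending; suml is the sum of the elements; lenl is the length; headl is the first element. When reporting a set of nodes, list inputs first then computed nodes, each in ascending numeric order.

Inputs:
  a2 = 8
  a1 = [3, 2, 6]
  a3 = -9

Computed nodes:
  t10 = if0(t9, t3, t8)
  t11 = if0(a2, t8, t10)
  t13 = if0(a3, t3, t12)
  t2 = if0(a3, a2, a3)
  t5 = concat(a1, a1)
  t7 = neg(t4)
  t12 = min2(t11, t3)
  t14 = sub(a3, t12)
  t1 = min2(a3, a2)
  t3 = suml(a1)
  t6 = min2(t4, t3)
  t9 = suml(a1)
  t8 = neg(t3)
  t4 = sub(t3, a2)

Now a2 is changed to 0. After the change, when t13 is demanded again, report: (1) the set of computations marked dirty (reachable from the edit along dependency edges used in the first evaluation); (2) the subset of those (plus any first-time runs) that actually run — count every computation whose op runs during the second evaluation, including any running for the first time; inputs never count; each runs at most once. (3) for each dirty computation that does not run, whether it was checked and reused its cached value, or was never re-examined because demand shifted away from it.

The edit dirties: t11, t12, t13.
1 computations run: t11.
Cache hits after checking: t12, t13.
Note the absorption at t11: it re-runs yet its value is the same, leaving the output's value untouched.

First demand of the output computes:
  t3 = suml([3, 2, 6]) = 11
  t8 = neg(11) = -11
  t9 = suml([3, 2, 6]) = 11
  t10 = if0(t9=11 -> else branch t8) = -11
  t11 = if0(a2=8 -> else branch t10) = -11
  t12 = min2(-11, 11) = -11
  t13 = if0(a3=-9 -> else branch t12) = -11

After the edit, cleaning proceeds:
  t11: a read changed (a2 8->0) — executes, giving -11 — identical to its old value.
  t12: dirty, but its reads are unchanged (t11 unchanged, t3 unchanged); cached -11 stands.
  t13: dirty, but its reads are unchanged (a3 unchanged, t12 unchanged); cached -11 stands.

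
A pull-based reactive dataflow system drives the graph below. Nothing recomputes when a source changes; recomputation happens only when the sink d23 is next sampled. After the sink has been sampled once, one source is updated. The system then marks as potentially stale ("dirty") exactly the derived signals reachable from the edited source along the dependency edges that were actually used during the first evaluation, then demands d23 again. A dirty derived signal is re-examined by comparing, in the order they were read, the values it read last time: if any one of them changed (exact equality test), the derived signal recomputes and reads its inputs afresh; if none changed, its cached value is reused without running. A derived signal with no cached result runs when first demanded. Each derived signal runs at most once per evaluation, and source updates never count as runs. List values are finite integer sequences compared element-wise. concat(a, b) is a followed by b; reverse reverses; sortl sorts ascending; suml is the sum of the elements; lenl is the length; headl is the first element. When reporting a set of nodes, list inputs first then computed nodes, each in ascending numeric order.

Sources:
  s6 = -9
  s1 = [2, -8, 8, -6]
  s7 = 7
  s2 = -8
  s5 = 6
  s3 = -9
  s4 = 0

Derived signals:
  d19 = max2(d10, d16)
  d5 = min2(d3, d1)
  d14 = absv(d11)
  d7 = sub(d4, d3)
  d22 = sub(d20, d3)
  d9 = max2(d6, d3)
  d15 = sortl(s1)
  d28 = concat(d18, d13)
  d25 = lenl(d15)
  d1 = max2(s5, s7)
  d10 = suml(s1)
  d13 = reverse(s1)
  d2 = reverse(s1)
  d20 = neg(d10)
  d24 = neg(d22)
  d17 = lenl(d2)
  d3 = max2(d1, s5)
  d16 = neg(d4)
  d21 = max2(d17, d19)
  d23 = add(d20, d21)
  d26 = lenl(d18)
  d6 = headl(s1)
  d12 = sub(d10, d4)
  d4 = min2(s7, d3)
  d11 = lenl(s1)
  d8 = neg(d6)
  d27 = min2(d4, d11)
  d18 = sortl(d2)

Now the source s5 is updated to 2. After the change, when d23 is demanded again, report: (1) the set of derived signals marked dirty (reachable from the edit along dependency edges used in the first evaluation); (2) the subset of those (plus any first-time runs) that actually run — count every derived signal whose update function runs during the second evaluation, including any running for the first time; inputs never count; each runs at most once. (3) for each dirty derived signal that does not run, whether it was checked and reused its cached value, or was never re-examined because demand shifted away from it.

First evaluation (everything demanded from the output):
  d1 = max2(6, 7) = 7
  d2 = reverse([2, -8, 8, -6]) = [-6, 8, -8, 2]
  d3 = max2(7, 6) = 7
  d4 = min2(7, 7) = 7
  d10 = suml([2, -8, 8, -6]) = -4
  d16 = neg(7) = -7
  d17 = lenl([-6, 8, -8, 2]) = 4
  d19 = max2(-4, -7) = -4
  d20 = neg(-4) = 4
  d21 = max2(4, -4) = 4
  d23 = add(4, 4) = 8

Propagation after the edit:
  d1: runs — s5 6->2; result 7 (same value as before).
  d3: runs — s5 6->2; result 7 (same value as before).
  d4: checked — values it read are unchanged (s7 unchanged, d3 unchanged); reused cached 7 without running.
  d16: checked — values it read are unchanged (d4 unchanged); reused cached -7 without running.
  d19: checked — values it read are unchanged (d10 unchanged, d16 unchanged); reused cached -4 without running.
  d21: checked — values it read are unchanged (d17 unchanged, d19 unchanged); reused cached 4 without running.
  d23: checked — values it read are unchanged (d20 unchanged, d21 unchanged); reused cached 8 without running.

Key observation: the cutoff stops propagation at d4 — its inputs' values are unchanged, so it reuses its cache.

Marked dirty: d1, d3, d4, d16, d19, d21, d23.
Derived signals that run: d1, d3 — 2 in total.
Checked but reused from cache: d4, d16, d19, d21, d23.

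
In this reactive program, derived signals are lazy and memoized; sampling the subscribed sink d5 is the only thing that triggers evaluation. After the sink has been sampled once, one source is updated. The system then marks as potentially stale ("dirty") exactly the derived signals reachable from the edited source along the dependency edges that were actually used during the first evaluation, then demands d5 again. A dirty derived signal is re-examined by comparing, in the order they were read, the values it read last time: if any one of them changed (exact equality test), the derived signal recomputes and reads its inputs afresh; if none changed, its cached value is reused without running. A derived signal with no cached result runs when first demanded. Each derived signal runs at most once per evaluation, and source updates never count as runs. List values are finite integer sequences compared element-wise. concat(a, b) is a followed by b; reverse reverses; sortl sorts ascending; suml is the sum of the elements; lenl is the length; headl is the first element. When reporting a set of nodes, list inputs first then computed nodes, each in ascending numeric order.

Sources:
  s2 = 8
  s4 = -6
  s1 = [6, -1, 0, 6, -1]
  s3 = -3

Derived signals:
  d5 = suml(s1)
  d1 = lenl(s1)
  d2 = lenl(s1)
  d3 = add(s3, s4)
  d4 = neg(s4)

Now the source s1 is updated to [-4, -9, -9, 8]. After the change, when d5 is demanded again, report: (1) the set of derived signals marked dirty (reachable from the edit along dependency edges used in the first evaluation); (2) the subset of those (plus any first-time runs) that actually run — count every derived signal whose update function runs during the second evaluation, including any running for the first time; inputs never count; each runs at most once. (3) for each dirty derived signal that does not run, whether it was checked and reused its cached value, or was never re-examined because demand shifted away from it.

The edit dirties: d5.
1 derived signals run: d5.
No dirty derived signal escaped a run.

First demand of the output computes:
  d5 = suml([6, -1, 0, 6, -1]) = 10

After the edit, cleaning proceeds:
  d5: a read changed (s1 [6, -1, 0, 6, -1]->[-4, -9, -9, 8]) — executes, giving -14.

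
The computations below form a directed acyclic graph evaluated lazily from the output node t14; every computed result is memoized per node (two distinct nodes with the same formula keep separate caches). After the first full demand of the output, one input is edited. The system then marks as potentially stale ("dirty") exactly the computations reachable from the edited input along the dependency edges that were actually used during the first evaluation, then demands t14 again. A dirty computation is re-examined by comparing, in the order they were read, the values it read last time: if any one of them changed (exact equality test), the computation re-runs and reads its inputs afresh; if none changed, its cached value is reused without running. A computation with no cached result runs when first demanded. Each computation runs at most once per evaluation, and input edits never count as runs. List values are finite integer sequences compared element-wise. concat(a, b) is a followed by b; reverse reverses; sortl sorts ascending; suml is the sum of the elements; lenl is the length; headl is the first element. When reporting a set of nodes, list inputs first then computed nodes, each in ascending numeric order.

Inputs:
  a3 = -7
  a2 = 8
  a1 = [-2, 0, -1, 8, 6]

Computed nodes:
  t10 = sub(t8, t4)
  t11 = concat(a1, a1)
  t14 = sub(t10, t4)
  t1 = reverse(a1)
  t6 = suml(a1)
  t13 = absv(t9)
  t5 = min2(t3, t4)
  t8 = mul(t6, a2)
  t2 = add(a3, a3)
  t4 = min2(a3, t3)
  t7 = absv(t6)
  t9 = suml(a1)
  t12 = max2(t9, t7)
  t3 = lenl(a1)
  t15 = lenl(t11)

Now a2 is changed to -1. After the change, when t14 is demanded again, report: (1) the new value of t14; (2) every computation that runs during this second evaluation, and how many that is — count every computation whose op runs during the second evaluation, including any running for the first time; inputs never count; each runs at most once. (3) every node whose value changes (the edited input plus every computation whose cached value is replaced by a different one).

Demanding t14 again yields 3.
3 computations run: t8, t10, t14.
The nodes whose values change: a2, t8, t10, t14.

First demand of the output computes:
  t3 = lenl([-2, 0, -1, 8, 6]) = 5
  t4 = min2(-7, 5) = -7
  t6 = suml([-2, 0, -1, 8, 6]) = 11
  t8 = mul(11, 8) = 88
  t10 = sub(88, -7) = 95
  t14 = sub(95, -7) = 102

After the edit, cleaning proceeds:
  t8: a read changed (a2 8->-1) — executes, giving -11.
  t10: a read changed (t8 88->-11) — executes, giving -4.
  t14: a read changed (t10 95->-4) — executes, giving 3.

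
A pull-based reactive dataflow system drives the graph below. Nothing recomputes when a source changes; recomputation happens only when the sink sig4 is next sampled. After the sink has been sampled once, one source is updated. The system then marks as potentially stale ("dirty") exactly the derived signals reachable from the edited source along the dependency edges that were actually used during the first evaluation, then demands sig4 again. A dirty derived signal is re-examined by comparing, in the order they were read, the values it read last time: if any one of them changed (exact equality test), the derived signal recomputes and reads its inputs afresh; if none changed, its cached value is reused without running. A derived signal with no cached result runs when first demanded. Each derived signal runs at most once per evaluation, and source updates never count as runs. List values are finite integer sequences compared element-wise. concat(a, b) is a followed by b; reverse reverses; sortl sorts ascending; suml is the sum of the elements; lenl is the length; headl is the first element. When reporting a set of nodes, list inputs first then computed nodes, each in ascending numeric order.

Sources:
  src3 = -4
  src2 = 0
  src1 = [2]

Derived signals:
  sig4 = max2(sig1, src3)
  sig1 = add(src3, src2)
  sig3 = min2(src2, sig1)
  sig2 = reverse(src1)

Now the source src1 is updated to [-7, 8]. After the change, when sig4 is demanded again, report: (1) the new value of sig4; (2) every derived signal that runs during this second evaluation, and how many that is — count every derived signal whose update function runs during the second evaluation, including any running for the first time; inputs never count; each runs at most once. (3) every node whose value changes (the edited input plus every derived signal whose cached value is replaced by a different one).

New value of sig4: -4.
Derived signals that run: none — 0 in total.
Values that change: src1.
Key observation: src1 is never demanded by the output, so the edit triggers no recomputation at all.

First evaluation (everything demanded from the output):
  sig1 = add(-4, 0) = -4
  sig4 = max2(-4, -4) = -4

Propagation after the edit:
  src1 feeds no computation that the output demands — nothing is marked dirty and nothing runs.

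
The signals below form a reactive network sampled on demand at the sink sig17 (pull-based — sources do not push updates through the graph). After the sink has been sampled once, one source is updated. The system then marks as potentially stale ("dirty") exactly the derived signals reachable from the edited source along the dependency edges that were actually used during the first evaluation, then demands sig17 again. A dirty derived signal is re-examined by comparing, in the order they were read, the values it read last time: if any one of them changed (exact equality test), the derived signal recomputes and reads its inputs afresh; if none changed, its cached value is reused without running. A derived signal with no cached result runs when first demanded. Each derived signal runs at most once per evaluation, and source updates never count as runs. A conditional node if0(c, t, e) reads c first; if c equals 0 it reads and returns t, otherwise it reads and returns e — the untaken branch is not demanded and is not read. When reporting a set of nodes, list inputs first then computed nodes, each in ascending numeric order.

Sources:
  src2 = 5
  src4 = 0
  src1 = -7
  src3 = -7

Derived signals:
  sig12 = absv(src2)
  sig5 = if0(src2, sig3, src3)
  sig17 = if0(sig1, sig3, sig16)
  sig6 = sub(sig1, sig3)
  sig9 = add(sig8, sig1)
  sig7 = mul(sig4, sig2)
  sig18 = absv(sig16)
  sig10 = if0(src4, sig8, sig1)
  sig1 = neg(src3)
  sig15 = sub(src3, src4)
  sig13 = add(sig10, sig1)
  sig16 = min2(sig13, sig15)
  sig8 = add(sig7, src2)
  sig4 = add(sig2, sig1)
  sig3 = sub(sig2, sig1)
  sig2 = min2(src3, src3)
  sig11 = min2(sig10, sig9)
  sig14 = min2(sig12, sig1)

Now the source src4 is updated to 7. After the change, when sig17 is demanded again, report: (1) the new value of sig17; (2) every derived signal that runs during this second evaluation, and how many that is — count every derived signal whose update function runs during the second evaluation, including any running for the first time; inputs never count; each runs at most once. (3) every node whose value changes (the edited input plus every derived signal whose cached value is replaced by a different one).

Initial pass — values computed on the first demand:
  sig1 = neg(-7) = 7
  sig2 = min2(-7, -7) = -7
  sig4 = add(-7, 7) = 0
  sig7 = mul(0, -7) = 0
  sig8 = add(0, 5) = 5
  sig10 = if0(src4=0 -> then branch sig8) = 5
  sig13 = add(5, 7) = 12
  sig15 = sub(-7, 0) = -7
  sig16 = min2(12, -7) = -7
  sig17 = if0(sig1=7 -> else branch sig16) = -7

Second demand — change propagation:
  sig10: re-runs because src4 0->7; new result 7.
  sig13: re-runs because sig10 5->7; new result 14.
  sig15: re-runs because src4 0->7; new result -14.
  sig16: re-runs because sig13 12->14; sig15 -7->-14; new result -14.
  sig17: re-runs because sig16 -7->-14; new result -14.

sig17 now evaluates to -14.
Run set: sig10, sig13, sig15, sig16, sig17 (5 run).
Changed values: src4, sig10, sig13, sig15, sig16, sig17.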